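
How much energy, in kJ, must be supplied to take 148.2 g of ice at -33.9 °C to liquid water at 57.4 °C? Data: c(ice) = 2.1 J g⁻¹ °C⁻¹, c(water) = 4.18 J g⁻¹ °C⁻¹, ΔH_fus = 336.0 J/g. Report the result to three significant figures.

q = 95.9 kJ

q1 (heat ice -33.9→0.0 °C): 148.2 × 2.1 × 33.9 = 10550 J
q2 (melt at 0 °C): 148.2 × 336.0 = 49795 J
q3 (heat water 0.0→57.4 °C): 148.2 × 4.18 × 57.4 = 35558 J
Total: 10550 + 49795 + 35558 = 95903 J = 95.9 kJ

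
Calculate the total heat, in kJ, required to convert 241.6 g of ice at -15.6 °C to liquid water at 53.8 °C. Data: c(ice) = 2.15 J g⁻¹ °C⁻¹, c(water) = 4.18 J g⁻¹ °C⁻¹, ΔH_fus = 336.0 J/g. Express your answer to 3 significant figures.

q1 (heat ice -15.6→0.0 °C): 241.6 × 2.15 × 15.6 = 8103 J
q2 (melt at 0 °C): 241.6 × 336.0 = 81178 J
q3 (heat water 0.0→53.8 °C): 241.6 × 4.18 × 53.8 = 54332 J
Total: 8103 + 81178 + 54332 = 143613 J = 144 kJ

q = 144 kJ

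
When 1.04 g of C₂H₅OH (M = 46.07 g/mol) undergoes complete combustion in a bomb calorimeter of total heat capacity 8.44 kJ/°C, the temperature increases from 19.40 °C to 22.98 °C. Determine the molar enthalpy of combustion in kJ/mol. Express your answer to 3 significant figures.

ΔT = 22.98 − 19.40 = 3.58 °C
q_cal = C_cal × ΔT = 8.44 × 3.58 = 30.2152 kJ
n = 1.04 / 46.07 = 0.02257 mol
q_rxn = −q_cal = -30.2152 kJ
ΔH = -30.2152 / 0.02257 = -1339 kJ/mol

ΔH = -1340 kJ/mol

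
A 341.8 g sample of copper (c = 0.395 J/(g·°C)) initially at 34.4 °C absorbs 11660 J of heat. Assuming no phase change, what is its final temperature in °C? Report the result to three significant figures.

ΔT = q / (m c) = 11660 / (341.8 × 0.395) = 86.36 °C
T_f = 34.4 + 86.36 = 120.76 °C

T_f = 121 °C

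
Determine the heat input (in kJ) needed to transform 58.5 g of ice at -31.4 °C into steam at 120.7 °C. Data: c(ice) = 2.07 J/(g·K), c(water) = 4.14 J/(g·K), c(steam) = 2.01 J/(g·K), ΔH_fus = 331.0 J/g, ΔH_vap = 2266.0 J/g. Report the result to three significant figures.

q1 (heat ice -31.4→0.0 °C): 58.5 × 2.07 × 31.4 = 3802 J
q2 (melt at 0 °C): 58.5 × 331.0 = 19364 J
q3 (heat water 0.0→100.0 °C): 58.5 × 4.14 × 100.0 = 24219 J
q4 (vaporize at 100 °C): 58.5 × 2266.0 = 132561 J
q5 (heat steam 100.0→120.7 °C): 58.5 × 2.01 × 20.7 = 2434 J
Total: 3802 + 19364 + 24219 + 132561 + 2434 = 182380 J = 182 kJ

q = 182 kJ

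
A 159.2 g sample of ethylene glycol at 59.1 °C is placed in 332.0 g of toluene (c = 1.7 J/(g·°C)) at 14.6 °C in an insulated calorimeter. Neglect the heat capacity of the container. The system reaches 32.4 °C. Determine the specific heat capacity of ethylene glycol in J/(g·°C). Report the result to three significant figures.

c = 2.36 J/(g·°C)

q_gained = (332.0 × 1.7) × (32.4 − 14.6) = 10050 J
q_lost = 159.2 × c × (59.1 − 32.4) = 4250.64 c
Set equal: c = 10050 / 4250.64 = 2.36 J/(g·°C)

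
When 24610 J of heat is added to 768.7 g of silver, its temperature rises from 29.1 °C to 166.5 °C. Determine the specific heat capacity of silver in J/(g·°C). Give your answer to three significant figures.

c = q / (m ΔT) = 24610 / (768.7 × 137.4)
c = 24610 / 105619.38 = 0.233 J/(g·°C)

c = 0.233 J/(g·°C)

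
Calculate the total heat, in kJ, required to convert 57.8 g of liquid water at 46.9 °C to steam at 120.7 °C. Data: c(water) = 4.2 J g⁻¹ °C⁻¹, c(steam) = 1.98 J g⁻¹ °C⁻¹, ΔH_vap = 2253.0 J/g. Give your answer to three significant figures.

q1 (heat water 46.9→100.0 °C): 57.8 × 4.2 × 53.1 = 12891 J
q2 (vaporize at 100 °C): 57.8 × 2253.0 = 130223 J
q3 (heat steam 100.0→120.7 °C): 57.8 × 1.98 × 20.7 = 2369 J
Total: 12891 + 130223 + 2369 = 145483 J = 145 kJ

q = 145 kJ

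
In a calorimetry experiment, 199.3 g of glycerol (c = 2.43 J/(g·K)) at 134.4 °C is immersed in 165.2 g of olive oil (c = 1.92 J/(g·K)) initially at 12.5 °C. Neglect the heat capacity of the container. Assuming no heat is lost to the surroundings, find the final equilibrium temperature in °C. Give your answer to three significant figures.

Heat lost by glycerol = heat gained by olive oil.
(199.3)(2.43)(134.4 − T) = (165.2)(1.92)(T − 12.5)
484.299 (134.4 − T) = 317.184 (T − 12.5)
65090 − 484.299 T = 317.184 T − 3964.8
69054.8 = 801.483 T
T = 86.16 °C

T_f = 86.2 °C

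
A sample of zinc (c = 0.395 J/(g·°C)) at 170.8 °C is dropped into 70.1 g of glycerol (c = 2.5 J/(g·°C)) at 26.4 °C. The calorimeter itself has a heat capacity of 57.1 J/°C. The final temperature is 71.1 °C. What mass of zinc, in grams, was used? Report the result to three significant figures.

q_gained = (70.1 × 2.5 + 57.1) × (71.1 − 26.4) = 10390 J
q_lost = m × 0.395 × (170.8 − 71.1) = 39.3815 m
m = 10390 / 39.3815 = 264 g

m = 264 g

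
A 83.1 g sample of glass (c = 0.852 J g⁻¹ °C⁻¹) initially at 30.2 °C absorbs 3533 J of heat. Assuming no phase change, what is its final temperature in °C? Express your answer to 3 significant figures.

T_f = 80.1 °C

ΔT = q / (m c) = 3533 / (83.1 × 0.852) = 49.90 °C
T_f = 30.2 + 49.90 = 80.10 °C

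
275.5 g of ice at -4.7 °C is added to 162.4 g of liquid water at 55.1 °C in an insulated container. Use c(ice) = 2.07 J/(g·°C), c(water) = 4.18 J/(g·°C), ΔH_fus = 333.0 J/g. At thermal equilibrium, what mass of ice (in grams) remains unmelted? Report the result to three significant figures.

Heat to warm all ice to 0 °C: 275.5×2.07×4.7 = 2680.3 J
Heat released by water cooling to 0 °C: 162.4×4.18×55.1 = 37404 J
37404 J < 2680.3 + 275.5×333.0 = 94421.8 J, so not all ice melts; final T = 0 °C.
Heat left for melting: 37404 − 2680.3 = 34723.7 J
Mass melted = 34723.7 / 333.0 = 104.3 g
Ice remaining = 275.5 − 104.3 = 171.2 g

m_ice remaining = 171 g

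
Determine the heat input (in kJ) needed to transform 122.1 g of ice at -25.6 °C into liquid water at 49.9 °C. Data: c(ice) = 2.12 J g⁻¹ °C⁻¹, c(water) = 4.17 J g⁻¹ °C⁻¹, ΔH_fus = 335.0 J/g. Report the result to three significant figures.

q1 (heat ice -25.6→0.0 °C): 122.1 × 2.12 × 25.6 = 6627 J
q2 (melt at 0 °C): 122.1 × 335.0 = 40904 J
q3 (heat water 0.0→49.9 °C): 122.1 × 4.17 × 49.9 = 25407 J
Total: 6627 + 40904 + 25407 = 72938 J = 72.9 kJ

q = 72.9 kJ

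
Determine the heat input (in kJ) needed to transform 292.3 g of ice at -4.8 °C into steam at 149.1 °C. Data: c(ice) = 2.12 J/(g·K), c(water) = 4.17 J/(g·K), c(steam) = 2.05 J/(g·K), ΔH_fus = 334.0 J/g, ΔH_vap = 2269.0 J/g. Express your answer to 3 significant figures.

q = 915 kJ

q1 (heat ice -4.8→0.0 °C): 292.3 × 2.12 × 4.8 = 2974 J
q2 (melt at 0 °C): 292.3 × 334.0 = 97628 J
q3 (heat water 0.0→100.0 °C): 292.3 × 4.17 × 100.0 = 121889 J
q4 (vaporize at 100 °C): 292.3 × 2269.0 = 663229 J
q5 (heat steam 100.0→149.1 °C): 292.3 × 2.05 × 49.1 = 29421 J
Total: 2974 + 97628 + 121889 + 663229 + 29421 = 915141 J = 915 kJ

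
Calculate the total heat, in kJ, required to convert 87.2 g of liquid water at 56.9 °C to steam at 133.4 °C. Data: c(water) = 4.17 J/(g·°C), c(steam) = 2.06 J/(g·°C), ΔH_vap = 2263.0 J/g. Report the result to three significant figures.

q = 219 kJ

q1 (heat water 56.9→100.0 °C): 87.2 × 4.17 × 43.1 = 15672 J
q2 (vaporize at 100 °C): 87.2 × 2263.0 = 197334 J
q3 (heat steam 100.0→133.4 °C): 87.2 × 2.06 × 33.4 = 6000 J
Total: 15672 + 197334 + 6000 = 219006 J = 219 kJ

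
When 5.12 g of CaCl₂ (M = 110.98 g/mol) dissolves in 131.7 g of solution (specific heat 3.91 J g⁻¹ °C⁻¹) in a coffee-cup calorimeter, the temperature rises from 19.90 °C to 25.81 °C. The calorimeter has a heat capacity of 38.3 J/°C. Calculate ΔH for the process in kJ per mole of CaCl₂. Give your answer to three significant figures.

|ΔT| = |25.81 − 19.90| = 5.91 °C
|q_surr| = (131.7 × 3.91 + 38.3) × 5.91 = 553.247 × 5.91 = 3270 J
n(CaCl₂) = 5.12 / 110.98 = 0.04613 mol
Temperature rose, so q_rxn = −|q_surr| = -3.270 kJ
ΔH = q_rxn / n = -70.89 kJ/mol

ΔH = -70.9 kJ/mol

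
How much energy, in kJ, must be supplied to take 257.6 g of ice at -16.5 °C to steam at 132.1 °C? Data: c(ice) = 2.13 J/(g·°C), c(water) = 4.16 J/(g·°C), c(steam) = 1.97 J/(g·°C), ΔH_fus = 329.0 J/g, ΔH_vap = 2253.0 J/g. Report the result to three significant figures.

q1 (heat ice -16.5→0.0 °C): 257.6 × 2.13 × 16.5 = 9053 J
q2 (melt at 0 °C): 257.6 × 329.0 = 84750 J
q3 (heat water 0.0→100.0 °C): 257.6 × 4.16 × 100.0 = 107162 J
q4 (vaporize at 100 °C): 257.6 × 2253.0 = 580373 J
q5 (heat steam 100.0→132.1 °C): 257.6 × 1.97 × 32.1 = 16290 J
Total: 9053 + 84750 + 107162 + 580373 + 16290 = 797628 J = 798 kJ

q = 798 kJ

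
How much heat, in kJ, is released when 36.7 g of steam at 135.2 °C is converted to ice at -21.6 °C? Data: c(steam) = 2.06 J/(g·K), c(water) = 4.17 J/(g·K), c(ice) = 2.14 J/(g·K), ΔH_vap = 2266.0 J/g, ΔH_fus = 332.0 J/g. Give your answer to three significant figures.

q1 (cool steam 135.2→100 °C): 36.7 × 2.06 × 35.2 = 2661 J
q2 (condense at 100 °C): 36.7 × 2266.0 = 83162 J
q3 (cool water 100→0 °C): 36.7 × 4.17 × 100.0 = 15304 J
q4 (freeze at 0 °C): 36.7 × 332.0 = 12184 J
q5 (cool ice 0→-21.6 °C): 36.7 × 2.14 × 21.6 = 1696 J
Total: 2661 + 83162 + 15304 + 12184 + 1696 = 115007 J = 115 kJ

q = 115 kJ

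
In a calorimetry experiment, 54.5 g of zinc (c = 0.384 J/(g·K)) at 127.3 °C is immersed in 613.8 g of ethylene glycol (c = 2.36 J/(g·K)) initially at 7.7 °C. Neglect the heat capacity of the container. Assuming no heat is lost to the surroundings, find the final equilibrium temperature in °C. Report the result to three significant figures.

T_f = 9.40 °C

Heat lost by zinc = heat gained by ethylene glycol.
(54.5)(0.384)(127.3 − T) = (613.8)(2.36)(T − 7.7)
20.928 (127.3 − T) = 1448.568 (T − 7.7)
2664.1 − 20.928 T = 1448.568 T − 11154
13818.1 = 1469.496 T
T = 9.403 °C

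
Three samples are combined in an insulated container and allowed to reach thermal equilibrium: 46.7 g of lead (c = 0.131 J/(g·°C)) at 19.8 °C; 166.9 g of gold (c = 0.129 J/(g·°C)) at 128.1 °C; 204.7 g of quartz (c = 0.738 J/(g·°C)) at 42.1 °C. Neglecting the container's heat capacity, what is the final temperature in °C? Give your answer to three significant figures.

T_f = 51.7 °C

Σ mᵢcᵢ(T − Tᵢ) = 0  ⇒  T = Σ mᵢcᵢTᵢ / Σ mᵢcᵢ
Σ mᵢcᵢ = 46.7×0.131 + 166.9×0.129 + 204.7×0.738 = 178.7164
Σ mᵢcᵢTᵢ = 6.1177×19.8 + 21.5301×128.1 + 151.0686×42.1 = 9239.1
T = 9239.1 / 178.7164 = 51.70 °C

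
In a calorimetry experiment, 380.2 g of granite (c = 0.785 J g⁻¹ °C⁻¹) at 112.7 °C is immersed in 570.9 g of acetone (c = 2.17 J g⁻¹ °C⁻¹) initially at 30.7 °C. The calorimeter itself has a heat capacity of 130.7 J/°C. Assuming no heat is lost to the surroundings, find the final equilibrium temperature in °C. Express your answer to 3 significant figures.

T_f = 45.4 °C

Heat lost by granite = heat gained by acetone + calorimeter.
(380.2)(0.785)(112.7 − T) = [(570.9)(2.17) + 130.7](T − 30.7)
298.457 (112.7 − T) = 1369.553 (T − 30.7)
33636 − 298.457 T = 1369.553 T − 42045
75681 = 1668.010 T
T = 45.37 °C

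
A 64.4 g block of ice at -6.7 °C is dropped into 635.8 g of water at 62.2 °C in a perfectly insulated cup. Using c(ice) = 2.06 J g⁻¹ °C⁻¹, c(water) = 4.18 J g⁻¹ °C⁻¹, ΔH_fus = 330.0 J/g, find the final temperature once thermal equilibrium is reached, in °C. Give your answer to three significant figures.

Heat to bring ice to 0 °C and melt it: q₁ = 64.4×2.06×6.7 + 64.4×330.0 = 22141 J
Heat the water can supply cooling to 0 °C: 635.8×4.18×62.2 = 165305 J > q₁, so all ice melts.
Energy balance: 635.8×4.18×(62.2 − T) = 22141 + 64.4×4.18×(T − 0)
2657.644(62.2 − T) = 22141 + 269.192 T
165305 − 22141 = 2926.836 T
T = 143164 / 2926.836 = 48.91 °C

T_f = 48.9 °C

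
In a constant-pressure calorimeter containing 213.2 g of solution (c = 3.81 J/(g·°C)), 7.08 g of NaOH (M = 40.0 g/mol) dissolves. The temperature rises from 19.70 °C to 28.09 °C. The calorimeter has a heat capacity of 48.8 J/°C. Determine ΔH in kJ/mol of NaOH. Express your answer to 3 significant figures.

|ΔT| = |28.09 − 19.70| = 8.39 °C
|q_surr| = (213.2 × 3.81 + 48.8) × 8.39 = 861.092 × 8.39 = 7225 J
n(NaOH) = 7.08 / 40.0 = 0.1770 mol
Temperature rose, so q_rxn = −|q_surr| = -7.225 kJ
ΔH = q_rxn / n = -40.82 kJ/mol

ΔH = -40.8 kJ/mol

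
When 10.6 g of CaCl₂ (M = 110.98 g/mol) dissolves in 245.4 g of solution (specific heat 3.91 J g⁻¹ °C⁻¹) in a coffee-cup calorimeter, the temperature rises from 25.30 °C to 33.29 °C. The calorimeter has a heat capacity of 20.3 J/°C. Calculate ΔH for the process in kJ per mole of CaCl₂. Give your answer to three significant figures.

|ΔT| = |33.29 − 25.30| = 7.99 °C
|q_surr| = (245.4 × 3.91 + 20.3) × 7.99 = 979.814 × 7.99 = 7829 J
n(CaCl₂) = 10.6 / 110.98 = 0.09551 mol
Temperature rose, so q_rxn = −|q_surr| = -7.829 kJ
ΔH = q_rxn / n = -81.97 kJ/mol

ΔH = -82.0 kJ/mol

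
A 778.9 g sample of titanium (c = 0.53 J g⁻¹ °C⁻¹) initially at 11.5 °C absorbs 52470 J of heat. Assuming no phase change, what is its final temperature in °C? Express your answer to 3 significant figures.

ΔT = q / (m c) = 52470 / (778.9 × 0.53) = 127.1 °C
T_f = 11.5 + 127.1 = 138.6 °C

T_f = 139 °C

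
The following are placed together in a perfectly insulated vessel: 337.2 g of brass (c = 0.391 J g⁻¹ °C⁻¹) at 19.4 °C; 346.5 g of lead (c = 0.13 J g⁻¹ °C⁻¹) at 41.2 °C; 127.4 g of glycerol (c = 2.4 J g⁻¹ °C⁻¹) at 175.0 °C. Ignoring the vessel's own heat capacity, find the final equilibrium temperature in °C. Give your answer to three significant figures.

Σ mᵢcᵢ(T − Tᵢ) = 0  ⇒  T = Σ mᵢcᵢTᵢ / Σ mᵢcᵢ
Σ mᵢcᵢ = 337.2×0.391 + 346.5×0.13 + 127.4×2.4 = 482.6502
Σ mᵢcᵢTᵢ = 131.8452×19.4 + 45.045×41.2 + 305.76×175.0 = 57922
T = 57922 / 482.6502 = 120.0 °C

T_f = 120 °C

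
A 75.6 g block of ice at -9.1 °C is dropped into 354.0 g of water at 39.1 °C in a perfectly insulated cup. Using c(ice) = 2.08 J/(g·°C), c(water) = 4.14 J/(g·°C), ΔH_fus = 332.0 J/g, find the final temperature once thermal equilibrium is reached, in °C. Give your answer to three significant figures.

Heat to bring ice to 0 °C and melt it: q₁ = 75.6×2.08×9.1 + 75.6×332.0 = 26530 J
Heat the water can supply cooling to 0 °C: 354.0×4.14×39.1 = 57303.4 J > q₁, so all ice melts.
Energy balance: 354.0×4.14×(39.1 − T) = 26530 + 75.6×4.14×(T − 0)
1465.56(39.1 − T) = 26530 + 312.984 T
57303.4 − 26530 = 1778.544 T
T = 30773.4 / 1778.544 = 17.30 °C

T_f = 17.3 °C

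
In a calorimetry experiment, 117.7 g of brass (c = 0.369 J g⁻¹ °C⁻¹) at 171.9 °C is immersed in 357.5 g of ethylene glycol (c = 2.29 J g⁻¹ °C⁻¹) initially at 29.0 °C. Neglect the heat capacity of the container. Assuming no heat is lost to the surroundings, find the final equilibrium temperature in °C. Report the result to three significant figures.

T_f = 36.2 °C

Heat lost by brass = heat gained by ethylene glycol.
(117.7)(0.369)(171.9 − T) = (357.5)(2.29)(T − 29.0)
43.4313 (171.9 − T) = 818.675 (T − 29.0)
7465.8 − 43.4313 T = 818.675 T − 23742
31207.8 = 862.1063 T
T = 36.20 °C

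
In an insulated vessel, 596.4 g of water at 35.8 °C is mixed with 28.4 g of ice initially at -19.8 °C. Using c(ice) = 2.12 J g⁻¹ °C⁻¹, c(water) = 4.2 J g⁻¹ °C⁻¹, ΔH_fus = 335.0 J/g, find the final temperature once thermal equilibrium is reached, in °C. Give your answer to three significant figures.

T_f = 30.1 °C

Heat to bring ice to 0 °C and melt it: q₁ = 28.4×2.12×19.8 + 28.4×335.0 = 10706 J
Heat the water can supply cooling to 0 °C: 596.4×4.2×35.8 = 89674.7 J > q₁, so all ice melts.
Energy balance: 596.4×4.2×(35.8 − T) = 10706 + 28.4×4.2×(T − 0)
2504.88(35.8 − T) = 10706 + 119.28 T
89674.7 − 10706 = 2624.16 T
T = 78968.7 / 2624.16 = 30.09 °C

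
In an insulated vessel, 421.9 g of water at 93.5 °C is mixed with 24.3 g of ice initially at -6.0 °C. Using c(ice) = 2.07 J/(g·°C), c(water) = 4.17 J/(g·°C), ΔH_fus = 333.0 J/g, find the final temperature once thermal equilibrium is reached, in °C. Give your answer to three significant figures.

T_f = 83.9 °C

Heat to bring ice to 0 °C and melt it: q₁ = 24.3×2.07×6.0 + 24.3×333.0 = 8393.7 J
Heat the water can supply cooling to 0 °C: 421.9×4.17×93.5 = 164497 J > q₁, so all ice melts.
Energy balance: 421.9×4.17×(93.5 − T) = 8393.7 + 24.3×4.17×(T − 0)
1759.323(93.5 − T) = 8393.7 + 101.331 T
164497 − 8393.7 = 1860.654 T
T = 156103.3 / 1860.654 = 83.90 °C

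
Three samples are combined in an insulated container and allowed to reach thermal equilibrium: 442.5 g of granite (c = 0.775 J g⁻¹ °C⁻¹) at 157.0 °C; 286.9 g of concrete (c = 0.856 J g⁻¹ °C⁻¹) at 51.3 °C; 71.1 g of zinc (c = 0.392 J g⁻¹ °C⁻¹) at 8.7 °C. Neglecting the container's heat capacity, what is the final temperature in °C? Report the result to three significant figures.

Σ mᵢcᵢ(T − Tᵢ) = 0  ⇒  T = Σ mᵢcᵢTᵢ / Σ mᵢcᵢ
Σ mᵢcᵢ = 442.5×0.775 + 286.9×0.856 + 71.1×0.392 = 616.3951
Σ mᵢcᵢTᵢ = 342.9375×157.0 + 245.5864×51.3 + 27.8712×8.7 = 66682
T = 66682 / 616.3951 = 108.2 °C

T_f = 108 °C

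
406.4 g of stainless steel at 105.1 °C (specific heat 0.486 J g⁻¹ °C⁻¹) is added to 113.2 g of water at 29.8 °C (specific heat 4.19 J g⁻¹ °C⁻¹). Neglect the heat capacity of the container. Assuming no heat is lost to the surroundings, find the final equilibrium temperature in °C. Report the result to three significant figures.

Heat lost by stainless steel = heat gained by water.
(406.4)(0.486)(105.1 − T) = (113.2)(4.19)(T − 29.8)
197.5104 (105.1 − T) = 474.308 (T − 29.8)
20758 − 197.5104 T = 474.308 T − 14134
34892 = 671.8184 T
T = 51.94 °C

T_f = 51.9 °C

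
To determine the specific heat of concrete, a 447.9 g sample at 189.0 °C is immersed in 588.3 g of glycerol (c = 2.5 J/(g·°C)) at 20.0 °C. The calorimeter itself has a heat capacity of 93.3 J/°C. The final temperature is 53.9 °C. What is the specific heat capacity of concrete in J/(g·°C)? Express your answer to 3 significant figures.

c = 0.876 J/(g·°C)

q_gained = (588.3 × 2.5 + 93.3) × (53.9 − 20.0) = 53020 J
q_lost = 447.9 × c × (189.0 − 53.9) = 60511.29 c
Set equal: c = 53020 / 60511.29 = 0.876 J/(g·°C)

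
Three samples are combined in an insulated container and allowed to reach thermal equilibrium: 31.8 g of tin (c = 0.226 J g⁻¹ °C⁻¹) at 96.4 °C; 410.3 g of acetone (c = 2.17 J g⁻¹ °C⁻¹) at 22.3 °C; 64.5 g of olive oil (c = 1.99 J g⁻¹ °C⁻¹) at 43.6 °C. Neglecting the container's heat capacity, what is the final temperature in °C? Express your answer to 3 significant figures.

T_f = 25.5 °C

Σ mᵢcᵢ(T − Tᵢ) = 0  ⇒  T = Σ mᵢcᵢTᵢ / Σ mᵢcᵢ
Σ mᵢcᵢ = 31.8×0.226 + 410.3×2.17 + 64.5×1.99 = 1025.8928
Σ mᵢcᵢTᵢ = 7.1868×96.4 + 890.351×22.3 + 128.355×43.6 = 26144
T = 26144 / 1025.8928 = 25.48 °C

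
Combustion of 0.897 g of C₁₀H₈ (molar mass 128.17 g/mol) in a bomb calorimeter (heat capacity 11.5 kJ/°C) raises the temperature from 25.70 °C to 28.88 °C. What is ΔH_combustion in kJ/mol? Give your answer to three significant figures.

ΔH = -5230 kJ/mol

ΔT = 28.88 − 25.70 = 3.18 °C
q_cal = C_cal × ΔT = 11.5 × 3.18 = 36.57 kJ
n = 0.897 / 128.17 = 0.006999 mol
q_rxn = −q_cal = -36.57 kJ
ΔH = -36.57 / 0.006999 = -5225 kJ/mol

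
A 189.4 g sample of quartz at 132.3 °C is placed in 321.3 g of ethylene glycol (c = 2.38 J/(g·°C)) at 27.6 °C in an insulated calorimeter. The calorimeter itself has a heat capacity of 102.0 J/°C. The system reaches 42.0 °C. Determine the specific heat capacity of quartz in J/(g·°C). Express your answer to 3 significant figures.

q_gained = (321.3 × 2.38 + 102.0) × (42.0 − 27.6) = 12480 J
q_lost = 189.4 × c × (132.3 − 42.0) = 17102.82 c
Set equal: c = 12480 / 17102.82 = 0.730 J/(g·°C)

c = 0.730 J/(g·°C)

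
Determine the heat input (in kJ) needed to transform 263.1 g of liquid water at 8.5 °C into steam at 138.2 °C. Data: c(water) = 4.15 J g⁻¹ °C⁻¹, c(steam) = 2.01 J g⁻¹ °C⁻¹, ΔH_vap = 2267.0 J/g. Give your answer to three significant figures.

q1 (heat water 8.5→100.0 °C): 263.1 × 4.15 × 91.5 = 99906 J
q2 (vaporize at 100 °C): 263.1 × 2267.0 = 596448 J
q3 (heat steam 100.0→138.2 °C): 263.1 × 2.01 × 38.2 = 20201 J
Total: 99906 + 596448 + 20201 = 716555 J = 717 kJ

q = 717 kJ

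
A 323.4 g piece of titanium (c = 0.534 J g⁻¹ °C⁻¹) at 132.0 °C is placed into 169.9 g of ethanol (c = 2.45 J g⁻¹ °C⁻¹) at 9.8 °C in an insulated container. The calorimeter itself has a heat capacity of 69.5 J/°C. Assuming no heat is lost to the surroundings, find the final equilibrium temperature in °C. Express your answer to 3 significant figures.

T_f = 41.9 °C

Heat lost by titanium = heat gained by ethanol + calorimeter.
(323.4)(0.534)(132.0 − T) = [(169.9)(2.45) + 69.5](T − 9.8)
172.6956 (132.0 − T) = 485.755 (T − 9.8)
22796 − 172.6956 T = 485.755 T − 4760.4
27556.4 = 658.4506 T
T = 41.85 °C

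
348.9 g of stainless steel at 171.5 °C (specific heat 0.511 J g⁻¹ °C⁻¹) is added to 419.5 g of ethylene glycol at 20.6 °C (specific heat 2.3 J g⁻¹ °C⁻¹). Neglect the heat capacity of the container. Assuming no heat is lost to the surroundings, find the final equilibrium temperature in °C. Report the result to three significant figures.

T_f = 44.1 °C

Heat lost by stainless steel = heat gained by ethylene glycol.
(348.9)(0.511)(171.5 − T) = (419.5)(2.3)(T − 20.6)
178.2879 (171.5 − T) = 964.85 (T − 20.6)
30576 − 178.2879 T = 964.85 T − 19876
50452 = 1143.1379 T
T = 44.13 °C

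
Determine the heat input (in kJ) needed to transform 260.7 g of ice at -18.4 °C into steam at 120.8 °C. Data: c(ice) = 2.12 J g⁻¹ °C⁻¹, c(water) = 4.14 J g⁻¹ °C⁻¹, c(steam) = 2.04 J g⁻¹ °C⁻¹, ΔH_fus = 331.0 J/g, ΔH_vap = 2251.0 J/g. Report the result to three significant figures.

q1 (heat ice -18.4→0.0 °C): 260.7 × 2.12 × 18.4 = 10169 J
q2 (melt at 0 °C): 260.7 × 331.0 = 86292 J
q3 (heat water 0.0→100.0 °C): 260.7 × 4.14 × 100.0 = 107930 J
q4 (vaporize at 100 °C): 260.7 × 2251.0 = 586836 J
q5 (heat steam 100.0→120.8 °C): 260.7 × 2.04 × 20.8 = 11062 J
Total: 10169 + 86292 + 107930 + 586836 + 11062 = 802289 J = 802 kJ

q = 802 kJ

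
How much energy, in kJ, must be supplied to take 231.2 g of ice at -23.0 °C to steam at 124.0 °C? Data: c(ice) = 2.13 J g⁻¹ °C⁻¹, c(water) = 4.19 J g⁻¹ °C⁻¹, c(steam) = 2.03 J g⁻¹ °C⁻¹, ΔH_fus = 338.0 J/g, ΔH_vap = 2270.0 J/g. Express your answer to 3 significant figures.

q = 722 kJ

q1 (heat ice -23.0→0.0 °C): 231.2 × 2.13 × 23.0 = 11326 J
q2 (melt at 0 °C): 231.2 × 338.0 = 78146 J
q3 (heat water 0.0→100.0 °C): 231.2 × 4.19 × 100.0 = 96873 J
q4 (vaporize at 100 °C): 231.2 × 2270.0 = 524824 J
q5 (heat steam 100.0→124.0 °C): 231.2 × 2.03 × 24.0 = 11264 J
Total: 11326 + 78146 + 96873 + 524824 + 11264 = 722433 J = 722 kJ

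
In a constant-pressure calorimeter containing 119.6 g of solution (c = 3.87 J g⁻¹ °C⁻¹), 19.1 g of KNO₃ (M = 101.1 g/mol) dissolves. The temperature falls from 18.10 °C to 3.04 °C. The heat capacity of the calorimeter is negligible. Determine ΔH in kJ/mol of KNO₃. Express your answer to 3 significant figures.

|ΔT| = |3.04 − 18.10| = 15.06 °C
|q_surr| = (119.6 × 3.87) × 15.06 = 462.852 × 15.06 = 6971 J
n(KNO₃) = 19.1 / 101.1 = 0.1889 mol
Temperature fell, so q_rxn = +|q_surr| = 6.971 kJ
ΔH = q_rxn / n = 36.90 kJ/mol

ΔH = 36.9 kJ/mol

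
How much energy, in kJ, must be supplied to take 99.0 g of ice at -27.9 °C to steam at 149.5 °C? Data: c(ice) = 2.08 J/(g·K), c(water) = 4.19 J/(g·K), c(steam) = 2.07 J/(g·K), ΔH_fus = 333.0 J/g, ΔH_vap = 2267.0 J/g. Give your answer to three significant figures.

q1 (heat ice -27.9→0.0 °C): 99.0 × 2.08 × 27.9 = 5745 J
q2 (melt at 0 °C): 99.0 × 333.0 = 32967 J
q3 (heat water 0.0→100.0 °C): 99.0 × 4.19 × 100.0 = 41481 J
q4 (vaporize at 100 °C): 99.0 × 2267.0 = 224433 J
q5 (heat steam 100.0→149.5 °C): 99.0 × 2.07 × 49.5 = 10144 J
Total: 5745 + 32967 + 41481 + 224433 + 10144 = 314770 J = 315 kJ

q = 315 kJ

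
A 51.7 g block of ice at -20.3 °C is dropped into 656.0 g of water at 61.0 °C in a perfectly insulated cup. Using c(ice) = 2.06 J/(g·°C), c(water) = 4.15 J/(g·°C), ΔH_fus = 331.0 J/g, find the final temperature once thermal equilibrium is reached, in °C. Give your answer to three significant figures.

Heat to bring ice to 0 °C and melt it: q₁ = 51.7×2.06×20.3 + 51.7×331.0 = 19275 J
Heat the water can supply cooling to 0 °C: 656.0×4.15×61.0 = 166066 J > q₁, so all ice melts.
Energy balance: 656.0×4.15×(61.0 − T) = 19275 + 51.7×4.15×(T − 0)
2722.4(61.0 − T) = 19275 + 214.555 T
166066 − 19275 = 2936.955 T
T = 146791 / 2936.955 = 49.98 °C

T_f = 50.0 °C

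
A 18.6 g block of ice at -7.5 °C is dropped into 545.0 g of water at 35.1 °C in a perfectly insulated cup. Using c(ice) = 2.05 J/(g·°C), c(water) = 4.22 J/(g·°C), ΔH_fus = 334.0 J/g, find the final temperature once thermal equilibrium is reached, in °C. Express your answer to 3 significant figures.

Heat to bring ice to 0 °C and melt it: q₁ = 18.6×2.05×7.5 + 18.6×334.0 = 6498.4 J
Heat the water can supply cooling to 0 °C: 545.0×4.22×35.1 = 80726.5 J > q₁, so all ice melts.
Energy balance: 545.0×4.22×(35.1 − T) = 6498.4 + 18.6×4.22×(T − 0)
2299.9(35.1 − T) = 6498.4 + 78.492 T
80726.5 − 6498.4 = 2378.392 T
T = 74228.1 / 2378.392 = 31.21 °C

T_f = 31.2 °C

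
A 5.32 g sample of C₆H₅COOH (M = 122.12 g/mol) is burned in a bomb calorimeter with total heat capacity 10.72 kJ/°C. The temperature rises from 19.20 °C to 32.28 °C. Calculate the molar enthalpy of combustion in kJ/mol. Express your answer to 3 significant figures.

ΔT = 32.28 − 19.20 = 13.08 °C
q_cal = C_cal × ΔT = 10.72 × 13.08 = 140.2176 kJ
n = 5.32 / 122.12 = 0.04356 mol
q_rxn = −q_cal = -140.2176 kJ
ΔH = -140.2176 / 0.04356 = -3219 kJ/mol

ΔH = -3220 kJ/mol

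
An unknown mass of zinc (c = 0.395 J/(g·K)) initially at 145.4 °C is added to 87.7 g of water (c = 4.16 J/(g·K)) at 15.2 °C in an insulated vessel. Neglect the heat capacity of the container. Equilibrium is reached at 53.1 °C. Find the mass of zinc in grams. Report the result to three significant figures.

q_gained = (87.7 × 4.16) × (53.1 − 15.2) = 13830 J
q_lost = m × 0.395 × (145.4 − 53.1) = 36.4585 m
m = 13830 / 36.4585 = 379 g

m = 379 g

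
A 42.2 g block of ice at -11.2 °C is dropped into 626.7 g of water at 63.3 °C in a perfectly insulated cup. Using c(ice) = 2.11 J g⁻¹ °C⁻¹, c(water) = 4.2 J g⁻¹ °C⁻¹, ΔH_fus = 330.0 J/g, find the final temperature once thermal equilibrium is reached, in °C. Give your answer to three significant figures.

Heat to bring ice to 0 °C and melt it: q₁ = 42.2×2.11×11.2 + 42.2×330.0 = 14923 J
Heat the water can supply cooling to 0 °C: 626.7×4.2×63.3 = 166614 J > q₁, so all ice melts.
Energy balance: 626.7×4.2×(63.3 − T) = 14923 + 42.2×4.2×(T − 0)
2632.14(63.3 − T) = 14923 + 177.24 T
166614 − 14923 = 2809.38 T
T = 151691 / 2809.38 = 53.99 °C

T_f = 54.0 °C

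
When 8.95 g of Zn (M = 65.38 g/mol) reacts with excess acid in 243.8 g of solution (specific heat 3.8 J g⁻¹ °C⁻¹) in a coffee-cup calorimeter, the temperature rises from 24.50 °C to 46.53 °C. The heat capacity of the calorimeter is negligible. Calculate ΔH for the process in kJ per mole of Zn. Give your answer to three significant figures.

ΔH = -149 kJ/mol

|ΔT| = |46.53 − 24.50| = 22.03 °C
|q_surr| = (243.8 × 3.8) × 22.03 = 926.44 × 22.03 = 20410 J
n(Zn) = 8.95 / 65.38 = 0.1369 mol
Temperature rose, so q_rxn = −|q_surr| = -20.41 kJ
ΔH = q_rxn / n = -149.1 kJ/mol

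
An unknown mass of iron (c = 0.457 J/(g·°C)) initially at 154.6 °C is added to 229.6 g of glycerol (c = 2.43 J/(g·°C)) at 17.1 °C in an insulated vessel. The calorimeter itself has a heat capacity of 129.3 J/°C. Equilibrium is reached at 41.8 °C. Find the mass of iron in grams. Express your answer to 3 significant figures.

m = 329 g

q_gained = (229.6 × 2.43 + 129.3) × (41.8 − 17.1) = 16970 J
q_lost = m × 0.457 × (154.6 − 41.8) = 51.5496 m
m = 16970 / 51.5496 = 329 g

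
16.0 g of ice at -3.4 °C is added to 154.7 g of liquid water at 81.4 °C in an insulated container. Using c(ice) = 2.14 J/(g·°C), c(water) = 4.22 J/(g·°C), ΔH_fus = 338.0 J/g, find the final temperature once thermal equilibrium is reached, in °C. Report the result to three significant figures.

T_f = 66.1 °C

Heat to bring ice to 0 °C and melt it: q₁ = 16.0×2.14×3.4 + 16.0×338.0 = 5524.4 J
Heat the water can supply cooling to 0 °C: 154.7×4.22×81.4 = 53140.7 J > q₁, so all ice melts.
Energy balance: 154.7×4.22×(81.4 − T) = 5524.4 + 16.0×4.22×(T − 0)
652.834(81.4 − T) = 5524.4 + 67.52 T
53140.7 − 5524.4 = 720.354 T
T = 47616.3 / 720.354 = 66.10 °C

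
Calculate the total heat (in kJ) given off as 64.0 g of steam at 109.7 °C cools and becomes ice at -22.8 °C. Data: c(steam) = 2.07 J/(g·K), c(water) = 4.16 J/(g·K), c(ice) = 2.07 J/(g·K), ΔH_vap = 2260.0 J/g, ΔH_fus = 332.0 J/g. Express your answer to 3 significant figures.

q = 197 kJ

q1 (cool steam 109.7→100 °C): 64.0 × 2.07 × 9.7 = 1285 J
q2 (condense at 100 °C): 64.0 × 2260.0 = 144640 J
q3 (cool water 100→0 °C): 64.0 × 4.16 × 100.0 = 26624 J
q4 (freeze at 0 °C): 64.0 × 332.0 = 21248 J
q5 (cool ice 0→-22.8 °C): 64.0 × 2.07 × 22.8 = 3021 J
Total: 1285 + 144640 + 26624 + 21248 + 3021 = 196818 J = 197 kJ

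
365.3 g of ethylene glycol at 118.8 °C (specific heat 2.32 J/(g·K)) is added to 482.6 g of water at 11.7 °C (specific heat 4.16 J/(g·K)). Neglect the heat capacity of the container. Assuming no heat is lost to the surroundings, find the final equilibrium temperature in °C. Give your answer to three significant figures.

T_f = 43.5 °C

Heat lost by ethylene glycol = heat gained by water.
(365.3)(2.32)(118.8 − T) = (482.6)(4.16)(T − 11.7)
847.496 (118.8 − T) = 2007.616 (T − 11.7)
100680 − 847.496 T = 2007.616 T − 23489
124169 = 2855.112 T
T = 43.49 °C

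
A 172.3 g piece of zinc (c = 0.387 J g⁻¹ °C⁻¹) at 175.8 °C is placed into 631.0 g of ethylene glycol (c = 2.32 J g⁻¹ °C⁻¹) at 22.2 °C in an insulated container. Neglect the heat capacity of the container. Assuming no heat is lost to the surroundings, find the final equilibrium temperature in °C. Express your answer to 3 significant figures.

T_f = 28.9 °C

Heat lost by zinc = heat gained by ethylene glycol.
(172.3)(0.387)(175.8 − T) = (631.0)(2.32)(T − 22.2)
66.6801 (175.8 − T) = 1463.92 (T − 22.2)
11722 − 66.6801 T = 1463.92 T − 32499
44221 = 1530.6001 T
T = 28.89 °C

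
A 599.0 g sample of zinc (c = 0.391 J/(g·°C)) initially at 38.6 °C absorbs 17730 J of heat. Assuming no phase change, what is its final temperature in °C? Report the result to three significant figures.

T_f = 114 °C

ΔT = q / (m c) = 17730 / (599.0 × 0.391) = 75.70 °C
T_f = 38.6 + 75.70 = 114.30 °C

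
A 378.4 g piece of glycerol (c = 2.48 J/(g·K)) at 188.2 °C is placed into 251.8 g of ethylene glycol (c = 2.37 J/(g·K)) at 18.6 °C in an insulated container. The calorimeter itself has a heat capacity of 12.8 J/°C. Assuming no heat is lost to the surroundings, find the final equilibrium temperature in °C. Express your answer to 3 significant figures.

T_f = 121 °C

Heat lost by glycerol = heat gained by ethylene glycol + calorimeter.
(378.4)(2.48)(188.2 − T) = [(251.8)(2.37) + 12.8](T − 18.6)
938.432 (188.2 − T) = 609.566 (T − 18.6)
176610 − 938.432 T = 609.566 T − 11338
187948 = 1547.998 T
T = 121.4 °C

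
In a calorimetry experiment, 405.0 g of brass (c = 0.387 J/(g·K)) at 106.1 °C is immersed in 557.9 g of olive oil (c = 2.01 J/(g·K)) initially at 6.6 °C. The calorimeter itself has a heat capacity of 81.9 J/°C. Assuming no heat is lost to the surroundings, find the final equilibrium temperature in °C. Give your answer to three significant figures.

T_f = 18.1 °C

Heat lost by brass = heat gained by olive oil + calorimeter.
(405.0)(0.387)(106.1 − T) = [(557.9)(2.01) + 81.9](T − 6.6)
156.735 (106.1 − T) = 1203.279 (T − 6.6)
16630 − 156.735 T = 1203.279 T − 7941.6
24571.6 = 1360.014 T
T = 18.07 °C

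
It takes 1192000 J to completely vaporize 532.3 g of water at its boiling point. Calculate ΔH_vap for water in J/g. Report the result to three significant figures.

ΔH_vap = 2240 J/g

ΔH_vap = q / m = 1192000 / 532.3 = 2240 J/g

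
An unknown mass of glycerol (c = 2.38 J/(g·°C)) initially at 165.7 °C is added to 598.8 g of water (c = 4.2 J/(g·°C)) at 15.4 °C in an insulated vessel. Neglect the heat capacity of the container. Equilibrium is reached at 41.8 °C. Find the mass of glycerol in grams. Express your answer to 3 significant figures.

q_gained = (598.8 × 4.2) × (41.8 − 15.4) = 66390 J
q_lost = m × 2.38 × (165.7 − 41.8) = 294.882 m
m = 66390 / 294.882 = 225 g

m = 225 g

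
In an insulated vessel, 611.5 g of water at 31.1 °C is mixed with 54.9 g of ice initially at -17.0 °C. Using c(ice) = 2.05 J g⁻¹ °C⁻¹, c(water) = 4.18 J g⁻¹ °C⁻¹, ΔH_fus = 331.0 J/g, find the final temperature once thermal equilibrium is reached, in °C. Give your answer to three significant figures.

Heat to bring ice to 0 °C and melt it: q₁ = 54.9×2.05×17.0 + 54.9×331.0 = 20085 J
Heat the water can supply cooling to 0 °C: 611.5×4.18×31.1 = 79493.8 J > q₁, so all ice melts.
Energy balance: 611.5×4.18×(31.1 − T) = 20085 + 54.9×4.18×(T − 0)
2556.07(31.1 − T) = 20085 + 229.482 T
79493.8 − 20085 = 2785.552 T
T = 59408.8 / 2785.552 = 21.33 °C

T_f = 21.3 °C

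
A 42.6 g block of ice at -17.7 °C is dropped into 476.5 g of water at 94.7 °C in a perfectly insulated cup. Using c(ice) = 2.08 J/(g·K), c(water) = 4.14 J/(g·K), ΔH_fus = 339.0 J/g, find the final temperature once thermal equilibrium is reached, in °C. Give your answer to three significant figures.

T_f = 79.5 °C

Heat to bring ice to 0 °C and melt it: q₁ = 42.6×2.08×17.7 + 42.6×339.0 = 16010 J
Heat the water can supply cooling to 0 °C: 476.5×4.14×94.7 = 186816 J > q₁, so all ice melts.
Energy balance: 476.5×4.14×(94.7 − T) = 16010 + 42.6×4.14×(T − 0)
1972.71(94.7 − T) = 16010 + 176.364 T
186816 − 16010 = 2149.074 T
T = 170806 / 2149.074 = 79.48 °C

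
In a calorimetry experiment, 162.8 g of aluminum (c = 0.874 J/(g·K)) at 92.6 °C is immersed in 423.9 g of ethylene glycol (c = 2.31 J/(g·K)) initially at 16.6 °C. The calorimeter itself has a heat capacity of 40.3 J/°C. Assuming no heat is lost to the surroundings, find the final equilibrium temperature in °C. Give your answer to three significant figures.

Heat lost by aluminum = heat gained by ethylene glycol + calorimeter.
(162.8)(0.874)(92.6 − T) = [(423.9)(2.31) + 40.3](T − 16.6)
142.2872 (92.6 − T) = 1019.509 (T − 16.6)
13176 − 142.2872 T = 1019.509 T − 16924
30100 = 1161.7962 T
T = 25.91 °C

T_f = 25.9 °C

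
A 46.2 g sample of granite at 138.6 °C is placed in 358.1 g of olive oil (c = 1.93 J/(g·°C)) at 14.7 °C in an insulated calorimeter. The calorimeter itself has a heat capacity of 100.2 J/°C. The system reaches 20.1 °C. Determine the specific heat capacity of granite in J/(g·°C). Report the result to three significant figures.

q_gained = (358.1 × 1.93 + 100.2) × (20.1 − 14.7) = 4273.2 J
q_lost = 46.2 × c × (138.6 − 20.1) = 5474.7 c
Set equal: c = 4273.2 / 5474.7 = 0.781 J/(g·°C)

c = 0.781 J/(g·°C)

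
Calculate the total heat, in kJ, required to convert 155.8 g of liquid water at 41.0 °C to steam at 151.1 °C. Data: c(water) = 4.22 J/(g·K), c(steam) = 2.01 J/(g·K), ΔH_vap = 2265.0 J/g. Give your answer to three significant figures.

q1 (heat water 41.0→100.0 °C): 155.8 × 4.22 × 59.0 = 38791 J
q2 (vaporize at 100 °C): 155.8 × 2265.0 = 352887 J
q3 (heat steam 100.0→151.1 °C): 155.8 × 2.01 × 51.1 = 16002 J
Total: 38791 + 352887 + 16002 = 407680 J = 408 kJ

q = 408 kJ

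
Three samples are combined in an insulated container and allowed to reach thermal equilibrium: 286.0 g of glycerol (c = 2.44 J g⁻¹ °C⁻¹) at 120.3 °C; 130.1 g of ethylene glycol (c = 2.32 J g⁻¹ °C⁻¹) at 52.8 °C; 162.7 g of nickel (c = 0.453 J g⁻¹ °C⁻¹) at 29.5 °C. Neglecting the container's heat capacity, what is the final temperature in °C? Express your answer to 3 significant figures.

T_f = 95.1 °C

Σ mᵢcᵢ(T − Tᵢ) = 0  ⇒  T = Σ mᵢcᵢTᵢ / Σ mᵢcᵢ
Σ mᵢcᵢ = 286.0×2.44 + 130.1×2.32 + 162.7×0.453 = 1073.3751
Σ mᵢcᵢTᵢ = 697.84×120.3 + 301.832×52.8 + 73.7031×29.5 = 102060
T = 102060 / 1073.3751 = 95.08 °C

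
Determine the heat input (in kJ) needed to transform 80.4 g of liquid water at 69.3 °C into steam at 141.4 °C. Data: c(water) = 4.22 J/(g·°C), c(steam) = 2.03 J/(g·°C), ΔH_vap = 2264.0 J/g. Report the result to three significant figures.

q = 199 kJ

q1 (heat water 69.3→100.0 °C): 80.4 × 4.22 × 30.7 = 10416 J
q2 (vaporize at 100 °C): 80.4 × 2264.0 = 182026 J
q3 (heat steam 100.0→141.4 °C): 80.4 × 2.03 × 41.4 = 6757 J
Total: 10416 + 182026 + 6757 = 199199 J = 199 kJ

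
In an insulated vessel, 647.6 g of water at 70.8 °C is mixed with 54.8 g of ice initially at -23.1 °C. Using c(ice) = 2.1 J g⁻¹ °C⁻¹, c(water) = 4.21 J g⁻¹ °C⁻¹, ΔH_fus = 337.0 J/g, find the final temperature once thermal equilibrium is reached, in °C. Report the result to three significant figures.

T_f = 58.1 °C

Heat to bring ice to 0 °C and melt it: q₁ = 54.8×2.1×23.1 + 54.8×337.0 = 21126 J
Heat the water can supply cooling to 0 °C: 647.6×4.21×70.8 = 193029 J > q₁, so all ice melts.
Energy balance: 647.6×4.21×(70.8 − T) = 21126 + 54.8×4.21×(T − 0)
2726.396(70.8 − T) = 21126 + 230.708 T
193029 − 21126 = 2957.104 T
T = 171903 / 2957.104 = 58.13 °C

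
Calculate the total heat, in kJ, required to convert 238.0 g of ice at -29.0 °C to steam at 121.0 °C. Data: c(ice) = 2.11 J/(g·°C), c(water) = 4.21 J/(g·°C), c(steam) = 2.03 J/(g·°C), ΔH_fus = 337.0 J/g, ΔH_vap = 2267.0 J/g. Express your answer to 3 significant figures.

q1 (heat ice -29.0→0.0 °C): 238.0 × 2.11 × 29.0 = 14563 J
q2 (melt at 0 °C): 238.0 × 337.0 = 80206 J
q3 (heat water 0.0→100.0 °C): 238.0 × 4.21 × 100.0 = 100198 J
q4 (vaporize at 100 °C): 238.0 × 2267.0 = 539546 J
q5 (heat steam 100.0→121.0 °C): 238.0 × 2.03 × 21.0 = 10146 J
Total: 14563 + 80206 + 100198 + 539546 + 10146 = 744659 J = 745 kJ

q = 745 kJ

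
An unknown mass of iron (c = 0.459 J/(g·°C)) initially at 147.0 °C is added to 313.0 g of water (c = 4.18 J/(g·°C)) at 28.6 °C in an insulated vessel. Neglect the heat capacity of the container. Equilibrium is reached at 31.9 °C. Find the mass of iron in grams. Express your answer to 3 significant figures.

q_gained = (313.0 × 4.18) × (31.9 − 28.6) = 4318 J
q_lost = m × 0.459 × (147.0 − 31.9) = 52.8309 m
m = 4318 / 52.8309 = 81.7 g

m = 81.7 g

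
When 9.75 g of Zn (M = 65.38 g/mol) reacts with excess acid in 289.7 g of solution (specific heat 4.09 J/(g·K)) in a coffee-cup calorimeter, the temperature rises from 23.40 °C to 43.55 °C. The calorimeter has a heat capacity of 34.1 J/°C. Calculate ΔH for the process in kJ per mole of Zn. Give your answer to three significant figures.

ΔH = -165 kJ/mol

|ΔT| = |43.55 − 23.40| = 20.15 °C
|q_surr| = (289.7 × 4.09 + 34.1) × 20.15 = 1218.973 × 20.15 = 24560 J
n(Zn) = 9.75 / 65.38 = 0.1491 mol
Temperature rose, so q_rxn = −|q_surr| = -24.56 kJ
ΔH = q_rxn / n = -164.7 kJ/mol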